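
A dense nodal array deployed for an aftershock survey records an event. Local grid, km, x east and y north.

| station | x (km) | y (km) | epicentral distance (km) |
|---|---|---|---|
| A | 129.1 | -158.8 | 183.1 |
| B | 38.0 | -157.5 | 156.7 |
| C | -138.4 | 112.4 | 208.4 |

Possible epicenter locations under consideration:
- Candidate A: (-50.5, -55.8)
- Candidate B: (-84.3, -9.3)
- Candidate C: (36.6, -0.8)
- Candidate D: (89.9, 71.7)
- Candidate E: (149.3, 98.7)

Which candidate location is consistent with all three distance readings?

For each candidate, compare |candidate − station| to the reported distance:
Candidate A: residuals A 23.9, B 21.9, C 18.6 → max 23.9 km
Candidate B: residuals A 77.5, B 35.4, C 75.2 → max 77.5 km
Candidate C: residuals A 0.0, B 0.0, C 0.0 → max 0.0 km
Candidate D: residuals A 50.7, B 78.3, C 23.5 → max 78.3 km
Candidate E: residuals A 75.2, B 122.6, C 79.6 → max 122.6 km
Only Candidate C has all residuals ≈ 0.

Candidate C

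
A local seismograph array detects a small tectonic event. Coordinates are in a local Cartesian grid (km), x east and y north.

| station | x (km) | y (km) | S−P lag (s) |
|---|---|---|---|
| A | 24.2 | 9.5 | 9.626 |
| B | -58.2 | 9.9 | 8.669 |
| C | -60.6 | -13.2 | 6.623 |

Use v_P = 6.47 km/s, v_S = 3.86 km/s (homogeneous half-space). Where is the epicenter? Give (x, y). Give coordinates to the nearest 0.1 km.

-27.1 km east, -67.0 km north

Distance from S−P lag: d = Δt · v_P v_S / (v_P − v_S) = Δt · (6.47·3.86)/(6.47−3.86) ≈ 9.5687·Δt.
So d_A = 92.11, d_B = 82.95, d_C = 63.37 km.
Circle about each station: (x − 24.2)² + (y − 9.5)² = 92.11²; (x + 58.2)² + (y − 9.9)² = 82.95²; (x + 60.6)² + (y + 13.2)² = 63.37².
Subtracting the A equation from the B and C equations removes the quadratic terms:
-164.8 x + 0.8 y = 4412.91
-169.6 x − 45.4 y = 7639.21
Solving the 2×2 system: x ≈ -27.1, y ≈ -67.0 km.
Check against A (with the unrounded x, y): √((x − 24.2)²+(y − 9.5)²) = 92.12 ≈ 92.11 km. ✓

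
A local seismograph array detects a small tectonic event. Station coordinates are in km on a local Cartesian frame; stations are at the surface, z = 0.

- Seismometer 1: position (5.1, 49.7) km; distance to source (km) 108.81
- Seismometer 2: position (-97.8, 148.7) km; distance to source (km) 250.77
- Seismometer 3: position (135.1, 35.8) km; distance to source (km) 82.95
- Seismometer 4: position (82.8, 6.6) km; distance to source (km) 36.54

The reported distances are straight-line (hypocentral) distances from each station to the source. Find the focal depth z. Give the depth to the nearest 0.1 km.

17.8 km

Each station gives a sphere (x−x_i)² + (y−y_i)² + z² = d_i² (stations at z=0).
Subtracting the Seismometer 1 sphere from Seismometer 2 and Seismometer 3: z² cancels, leaving linear equations in x and y:
-205.8 x + 198.0 y = -21865.55
260.0 x − 27.8 y = 21996.46
Solving: x ≈ 81.896, y ≈ -25.310 km (keep extra digits for the depth step; rounded: 81.9, -25.3).
Then from the Seismometer 1 sphere: z² = 108.81² − (x − 5.1)² − (y − 49.7)² with x = 81.896, y = -25.310, so z ≈ 17.762 ≈ 17.8 km.
Check against Seismometer 4 (with the unrounded solution): distance 36.53 ≈ 36.54 km. ✓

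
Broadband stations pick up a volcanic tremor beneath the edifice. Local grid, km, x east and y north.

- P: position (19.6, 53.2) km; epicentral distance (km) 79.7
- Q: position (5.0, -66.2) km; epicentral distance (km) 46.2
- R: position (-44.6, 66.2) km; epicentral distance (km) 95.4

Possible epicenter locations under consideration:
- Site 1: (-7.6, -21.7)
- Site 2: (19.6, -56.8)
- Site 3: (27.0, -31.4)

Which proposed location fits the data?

For each candidate, compare |candidate − station| to the reported distance:
Site 1: residuals P 0.0, Q 0.0, R 0.0 → max 0.0 km
Site 2: residuals P 30.3, Q 28.8, R 43.3 → max 43.3 km
Site 3: residuals P 5.2, Q 5.0, R 25.6 → max 25.6 km
Only Site 1 has all residuals ≈ 0.

Site 1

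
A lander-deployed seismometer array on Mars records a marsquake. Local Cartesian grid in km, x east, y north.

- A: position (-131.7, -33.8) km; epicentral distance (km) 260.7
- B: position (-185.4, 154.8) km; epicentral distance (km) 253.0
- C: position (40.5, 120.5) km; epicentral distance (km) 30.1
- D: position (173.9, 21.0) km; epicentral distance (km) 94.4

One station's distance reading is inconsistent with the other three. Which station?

Solve using three stations at a time. Using A, B, C (subtract circle equations pairwise → linear system) gives (x, y) ≈ (66.8, 135.2).
Distances from that point to each station vs reported:
  A: calculated 260.7 vs reported 260.7 → residual 0.0 km
  B: calculated 253.0 vs reported 253.0 → residual 0.0 km
  C: calculated 30.1 vs reported 30.1 → residual 0.0 km
  D: calculated 156.5 vs reported 94.4 → residual 62.1 km
A, B, C are mutually consistent (residuals ≈ 0); D is off by 62.1 km.

D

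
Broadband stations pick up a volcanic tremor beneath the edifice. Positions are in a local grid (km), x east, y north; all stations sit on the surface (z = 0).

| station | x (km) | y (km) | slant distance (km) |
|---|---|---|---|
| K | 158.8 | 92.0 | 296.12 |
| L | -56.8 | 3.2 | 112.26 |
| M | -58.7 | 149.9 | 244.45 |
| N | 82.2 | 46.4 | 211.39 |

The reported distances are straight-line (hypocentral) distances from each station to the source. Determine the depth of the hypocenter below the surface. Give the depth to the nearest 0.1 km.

Each station gives a sphere (x−x_i)² + (y−y_i)² + z² = d_i² (stations at z=0).
Subtracting the K sphere from L and M: z² cancels, leaving linear equations in x and y:
-431.2 x − 177.6 y = 44639.79
-435.0 x + 115.8 y = 20165.51
Solving: x ≈ -68.801, y ≈ -84.307 km (keep extra digits for the depth step; rounded: -68.8, -84.3).
Then from the K sphere: z² = 296.12² − (x − 158.8)² − (y − 92.0)² with x = -68.801, y = -84.307, so z ≈ 69.287 ≈ 69.3 km.

69.3 km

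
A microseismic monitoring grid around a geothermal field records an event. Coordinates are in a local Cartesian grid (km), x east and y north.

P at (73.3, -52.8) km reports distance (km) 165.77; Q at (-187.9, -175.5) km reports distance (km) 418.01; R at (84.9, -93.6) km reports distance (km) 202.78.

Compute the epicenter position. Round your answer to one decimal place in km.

(121.2, 105.9)

Circle about each station: (x − 73.3)² + (y + 52.8)² = 165.77²; (x + 187.9)² + (y + 175.5)² = 418.01²; (x − 84.9)² + (y + 93.6)² = 202.78².
Subtracting pairs of circle equations eliminates x²+y² and gives linear equations (the radical axes):
-522.4 x − 245.4 y = -89306.74
23.2 x − 81.6 y = -5831.80
Solving the 2×2 system: x ≈ 121.2, y ≈ 105.9 km.
Check against P (with the unrounded x, y): √((x − 73.3)²+(y + 52.8)²) = 165.79 ≈ 165.77 km. ✓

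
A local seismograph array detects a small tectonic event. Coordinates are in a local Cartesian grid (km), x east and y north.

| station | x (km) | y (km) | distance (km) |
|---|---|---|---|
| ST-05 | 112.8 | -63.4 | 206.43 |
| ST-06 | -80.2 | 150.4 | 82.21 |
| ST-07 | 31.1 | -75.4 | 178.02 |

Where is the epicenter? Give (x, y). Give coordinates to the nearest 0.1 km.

Circle about each station: (x − 112.8)² + (y + 63.4)² = 206.43²; (x + 80.2)² + (y − 150.4)² = 82.21²; (x − 31.1)² + (y + 75.4)² = 178.02².
Subtracting the ST-05 equation from the ST-06 and ST-07 equations removes the quadratic terms:
-386.0 x + 427.6 y = 48163.66
-163.4 x − 24.0 y = 831.19
Solving the 2×2 system: x ≈ -19.1, y ≈ 95.4 km.

x ≈ -19.1 km, y ≈ 95.4 km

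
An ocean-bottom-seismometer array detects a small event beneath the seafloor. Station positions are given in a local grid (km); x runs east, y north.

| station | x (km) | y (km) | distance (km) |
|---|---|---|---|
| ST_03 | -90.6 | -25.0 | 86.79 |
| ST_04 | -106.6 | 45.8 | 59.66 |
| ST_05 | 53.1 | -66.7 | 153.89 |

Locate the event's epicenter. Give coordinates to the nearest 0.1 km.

x ≈ -47.1 km, y ≈ 50.1 km

Circle about each station: (x + 90.6)² + (y + 25.0)² = 86.79²; (x + 106.6)² + (y − 45.8)² = 59.66²; (x − 53.1)² + (y + 66.7)² = 153.89².
Subtracting pairs of circle equations eliminates x²+y² and gives linear equations (the radical axes):
-32.0 x + 141.6 y = 8601.03
287.4 x − 83.4 y = -17714.49
Solving the 2×2 system: x ≈ -47.1, y ≈ 50.1 km.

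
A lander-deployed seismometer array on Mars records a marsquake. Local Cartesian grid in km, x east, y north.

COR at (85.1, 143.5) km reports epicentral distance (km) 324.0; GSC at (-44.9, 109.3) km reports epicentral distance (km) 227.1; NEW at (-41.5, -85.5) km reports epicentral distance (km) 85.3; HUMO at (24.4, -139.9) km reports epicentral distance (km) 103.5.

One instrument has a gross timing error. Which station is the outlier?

Solve using three stations at a time. Using COR, GSC, NEW (subtract circle equations pairwise → linear system) gives (x, y) ≈ (-124.9, -103.2).
Distances from that point to each station vs reported:
  COR: calculated 324.0 vs reported 324.0 → residual 0.0 km
  GSC: calculated 227.1 vs reported 227.1 → residual 0.0 km
  NEW: calculated 85.2 vs reported 85.3 → residual 0.1 km
  HUMO: calculated 153.7 vs reported 103.5 → residual 50.2 km
COR, GSC, NEW are mutually consistent (residuals ≈ 0); HUMO is off by 50.2 km.

HUMO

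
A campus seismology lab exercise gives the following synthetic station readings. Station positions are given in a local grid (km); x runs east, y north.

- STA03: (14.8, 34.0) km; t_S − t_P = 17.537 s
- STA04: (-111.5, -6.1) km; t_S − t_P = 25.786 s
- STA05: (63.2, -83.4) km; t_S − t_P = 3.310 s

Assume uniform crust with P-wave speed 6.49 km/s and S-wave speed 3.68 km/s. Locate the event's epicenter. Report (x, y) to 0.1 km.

Distance from S−P lag: d = Δt · v_P v_S / (v_P − v_S) = Δt · (6.49·3.68)/(6.49−3.68) ≈ 8.4994·Δt.
So d_STA03 = 149.05, d_STA04 = 219.16, d_STA05 = 28.13 km.
Circle about each station: (x − 14.8)² + (y − 34.0)² = 149.05²; (x + 111.5)² + (y + 6.1)² = 219.16²; (x − 63.2)² + (y + 83.4)² = 28.13².
Subtracting the STA03 equation from the STA04 and STA05 equations removes the quadratic terms:
-252.6 x − 80.2 y = -14720.78
96.8 x − 234.8 y = 30999.37
Solving the 2×2 system: x ≈ 88.6, y ≈ -95.5 km.
Check against STA03 (with the unrounded x, y): √((x − 14.8)²+(y − 34.0)²) = 149.05 ≈ 149.05 km. ✓

x ≈ 88.6 km, y ≈ -95.5 km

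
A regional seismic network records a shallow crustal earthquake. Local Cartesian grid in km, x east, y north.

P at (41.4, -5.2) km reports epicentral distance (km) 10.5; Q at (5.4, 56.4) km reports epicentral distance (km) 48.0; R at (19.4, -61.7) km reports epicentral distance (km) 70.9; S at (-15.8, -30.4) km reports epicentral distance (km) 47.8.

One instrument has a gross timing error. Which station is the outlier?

Solve using three stations at a time. Using Q, R, S (subtract circle equations pairwise → linear system) gives (x, y) ≈ (11.6, 8.8).
Distances from that point to each station vs reported:
  P: calculated 32.9 vs reported 10.5 → residual 22.4 km
  Q: calculated 48.0 vs reported 48.0 → residual 0.0 km
  R: calculated 70.9 vs reported 70.9 → residual 0.0 km
  S: calculated 47.8 vs reported 47.8 → residual 0.0 km
Q, R, S are mutually consistent (residuals ≈ 0); P is off by 22.4 km.

P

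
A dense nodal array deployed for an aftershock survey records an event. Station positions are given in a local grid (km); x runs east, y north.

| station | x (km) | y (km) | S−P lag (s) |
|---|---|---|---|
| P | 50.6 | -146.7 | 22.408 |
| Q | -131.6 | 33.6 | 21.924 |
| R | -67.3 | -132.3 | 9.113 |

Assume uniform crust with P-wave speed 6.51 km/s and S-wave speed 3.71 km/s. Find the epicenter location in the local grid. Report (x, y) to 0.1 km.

Distance from S−P lag: d = Δt · v_P v_S / (v_P − v_S) = Δt · (6.51·3.71)/(6.51−3.71) ≈ 8.6258·Δt.
So d_P = 193.29, d_Q = 189.11, d_R = 78.61 km.
Circle about each station: (x − 50.6)² + (y + 146.7)² = 193.29²; (x + 131.6)² + (y − 33.6)² = 189.11²; (x + 67.3)² + (y + 132.3)² = 78.61².
Subtracting pairs of circle equations eliminates x²+y² and gives linear equations (the radical axes):
-364.4 x + 360.6 y = -4035.30
-235.8 x + 28.8 y = 29132.82
Solving the 2×2 system: x ≈ -142.5, y ≈ -155.2 km.

x ≈ -142.5 km, y ≈ -155.2 km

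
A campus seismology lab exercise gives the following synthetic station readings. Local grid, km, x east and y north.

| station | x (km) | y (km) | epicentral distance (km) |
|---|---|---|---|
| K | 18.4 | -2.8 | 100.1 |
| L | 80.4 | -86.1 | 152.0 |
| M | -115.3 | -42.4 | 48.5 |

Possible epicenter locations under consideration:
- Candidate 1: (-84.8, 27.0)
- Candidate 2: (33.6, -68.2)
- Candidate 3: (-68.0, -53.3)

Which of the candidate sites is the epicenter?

For each candidate, compare |candidate − station| to the reported distance:
Candidate 1: residuals K 7.3, L 48.2, M 27.3 → max 48.2 km
Candidate 2: residuals K 33.0, L 101.9, M 102.6 → max 102.6 km
Candidate 3: residuals K 0.0, L 0.0, M 0.0 → max 0.0 km
Only Candidate 3 has all residuals ≈ 0.

Candidate 3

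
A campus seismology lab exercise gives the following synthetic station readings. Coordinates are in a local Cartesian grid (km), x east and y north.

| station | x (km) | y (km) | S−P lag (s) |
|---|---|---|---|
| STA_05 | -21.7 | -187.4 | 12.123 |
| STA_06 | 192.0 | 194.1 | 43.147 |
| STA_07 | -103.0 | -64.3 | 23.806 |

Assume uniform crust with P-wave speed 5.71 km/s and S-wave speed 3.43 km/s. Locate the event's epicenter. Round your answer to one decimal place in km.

78.4 km east, -158.7 km north

Distance from S−P lag: d = Δt · v_P v_S / (v_P − v_S) = Δt · (5.71·3.43)/(5.71−3.43) ≈ 8.5900·Δt.
So d_STA_05 = 104.14, d_STA_06 = 370.63, d_STA_07 = 204.49 km.
Circle about each station: (x + 21.7)² + (y + 187.4)² = 104.14²; (x − 192.0)² + (y − 194.1)² = 370.63²; (x + 103.0)² + (y + 64.3)² = 204.49².
Subtracting the STA_05 equation from the STA_06 and STA_07 equations removes the quadratic terms:
427.4 x + 763.0 y = -87572.30
-162.6 x + 246.2 y = -51817.18
Solving the 2×2 system: x ≈ 78.4, y ≈ -158.7 km.
Check against STA_05 (with the unrounded x, y): √((x + 21.7)²+(y + 187.4)²) = 104.14 ≈ 104.14 km. ✓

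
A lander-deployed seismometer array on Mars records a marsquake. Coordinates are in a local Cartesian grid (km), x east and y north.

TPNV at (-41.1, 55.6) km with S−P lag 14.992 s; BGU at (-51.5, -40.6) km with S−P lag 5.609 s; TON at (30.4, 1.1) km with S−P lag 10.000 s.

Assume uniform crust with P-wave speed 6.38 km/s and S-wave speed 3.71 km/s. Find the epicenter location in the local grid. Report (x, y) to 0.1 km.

Distance from S−P lag: d = Δt · v_P v_S / (v_P − v_S) = Δt · (6.38·3.71)/(6.38−3.71) ≈ 8.8651·Δt.
So d_TPNV = 132.91, d_BGU = 49.72, d_TON = 88.65 km.
Circle about each station: (x + 41.1)² + (y − 55.6)² = 132.91²; (x + 51.5)² + (y + 40.6)² = 49.72²; (x − 30.4)² + (y − 1.1)² = 88.65².
Subtracting the TPNV equation from the BGU and TON equations removes the quadratic terms:
-20.8 x − 192.4 y = 14713.03
143.0 x − 109.0 y = 5951.05
Solving the 2×2 system: x ≈ -15.4, y ≈ -74.8 km.

x ≈ -15.4 km, y ≈ -74.8 km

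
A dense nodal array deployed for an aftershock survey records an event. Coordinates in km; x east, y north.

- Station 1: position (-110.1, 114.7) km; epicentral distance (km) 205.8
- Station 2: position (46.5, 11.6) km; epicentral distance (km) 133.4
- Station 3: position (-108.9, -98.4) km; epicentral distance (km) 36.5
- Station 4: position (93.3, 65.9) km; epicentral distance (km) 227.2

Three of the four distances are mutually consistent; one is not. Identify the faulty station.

Station 2

Solve using three stations at a time. Using Station 1, Station 3, Station 4 (subtract circle equations pairwise → linear system) gives (x, y) ≈ (-73.9, -87.9).
Distances from that point to each station vs reported:
  Station 1: calculated 205.8 vs reported 205.8 → residual 0.0 km
  Station 2: calculated 156.2 vs reported 133.4 → residual 22.8 km
  Station 3: calculated 36.5 vs reported 36.5 → residual 0.0 km
  Station 4: calculated 227.2 vs reported 227.2 → residual 0.0 km
Station 1, Station 3, Station 4 are mutually consistent (residuals ≈ 0); Station 2 is off by 22.8 km.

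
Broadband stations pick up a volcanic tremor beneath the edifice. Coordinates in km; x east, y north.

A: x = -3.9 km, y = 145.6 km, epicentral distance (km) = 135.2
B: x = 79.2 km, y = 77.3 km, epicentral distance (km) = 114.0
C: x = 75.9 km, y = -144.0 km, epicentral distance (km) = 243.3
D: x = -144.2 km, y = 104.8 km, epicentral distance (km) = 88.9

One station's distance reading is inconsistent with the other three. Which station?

Solve using three stations at a time. Using A, C, D (subtract circle equations pairwise → linear system) gives (x, y) ≈ (-85.6, 37.9).
Distances from that point to each station vs reported:
  A: calculated 135.2 vs reported 135.2 → residual 0.0 km
  B: calculated 169.5 vs reported 114.0 → residual 55.5 km
  C: calculated 243.3 vs reported 243.3 → residual 0.0 km
  D: calculated 88.9 vs reported 88.9 → residual 0.0 km
A, C, D are mutually consistent (residuals ≈ 0); B is off by 55.5 km.

B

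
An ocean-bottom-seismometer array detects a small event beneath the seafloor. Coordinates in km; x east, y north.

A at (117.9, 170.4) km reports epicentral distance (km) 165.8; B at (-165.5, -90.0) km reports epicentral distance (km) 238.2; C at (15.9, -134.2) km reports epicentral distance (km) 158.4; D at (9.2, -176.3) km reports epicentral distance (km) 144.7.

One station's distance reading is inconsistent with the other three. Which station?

D

Solve using three stations at a time. Using A, B, C (subtract circle equations pairwise → linear system) gives (x, y) ≈ (45.0, 21.5).
Distances from that point to each station vs reported:
  A: calculated 165.8 vs reported 165.8 → residual 0.0 km
  B: calculated 238.2 vs reported 238.2 → residual 0.0 km
  C: calculated 158.4 vs reported 158.4 → residual 0.0 km
  D: calculated 201.0 vs reported 144.7 → residual 56.3 km
A, B, C are mutually consistent (residuals ≈ 0); D is off by 56.3 km.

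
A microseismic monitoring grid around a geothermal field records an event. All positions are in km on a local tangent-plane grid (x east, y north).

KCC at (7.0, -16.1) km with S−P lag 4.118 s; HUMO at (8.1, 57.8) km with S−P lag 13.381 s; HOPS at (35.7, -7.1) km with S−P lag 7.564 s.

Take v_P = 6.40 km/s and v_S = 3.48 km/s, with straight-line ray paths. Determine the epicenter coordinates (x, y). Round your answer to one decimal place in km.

Distance from S−P lag: d = Δt · v_P v_S / (v_P − v_S) = Δt · (6.40·3.48)/(6.40−3.48) ≈ 7.6274·Δt.
So d_KCC = 31.41, d_HUMO = 102.06, d_HOPS = 57.69 km.
Circle about each station: (x − 7.0)² + (y + 16.1)² = 31.41²; (x − 8.1)² + (y − 57.8)² = 102.06²; (x − 35.7)² + (y + 7.1)² = 57.69².
Subtracting pairs of circle equations eliminates x²+y² and gives linear equations (the radical axes):
2.2 x + 147.8 y = -6331.42
57.4 x + 18.0 y = -1324.86
Solving the 2×2 system: x ≈ -9.7, y ≈ -42.7 km.
Check against KCC (with the unrounded x, y): √((x − 7.0)²+(y + 16.1)²) = 31.40 ≈ 31.41 km. ✓

(-9.7, -42.7)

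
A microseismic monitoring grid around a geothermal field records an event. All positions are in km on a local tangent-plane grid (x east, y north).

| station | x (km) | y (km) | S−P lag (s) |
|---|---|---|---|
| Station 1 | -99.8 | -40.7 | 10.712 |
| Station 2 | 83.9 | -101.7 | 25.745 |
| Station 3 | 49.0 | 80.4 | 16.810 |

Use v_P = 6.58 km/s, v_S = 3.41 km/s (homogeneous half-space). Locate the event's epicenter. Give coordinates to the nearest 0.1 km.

x ≈ -52.8 km, y ≈ 18.8 km

Distance from S−P lag: d = Δt · v_P v_S / (v_P − v_S) = Δt · (6.58·3.41)/(6.58−3.41) ≈ 7.0782·Δt.
So d_Station 1 = 75.82, d_Station 2 = 182.23, d_Station 3 = 118.98 km.
Circle about each station: (x + 99.8)² + (y + 40.7)² = 75.82²; (x − 83.9)² + (y + 101.7)² = 182.23²; (x − 49.0)² + (y − 80.4)² = 118.98².
Subtracting the Station 1 equation from the Station 2 and Station 3 equations removes the quadratic terms:
367.4 x − 122.0 y = -21693.53
297.6 x + 242.2 y = -11158.94
Solving the 2×2 system: x ≈ -52.8, y ≈ 18.8 km.
Check against Station 1 (with the unrounded x, y): √((x + 99.8)²+(y + 40.7)²) = 75.83 ≈ 75.82 km. ✓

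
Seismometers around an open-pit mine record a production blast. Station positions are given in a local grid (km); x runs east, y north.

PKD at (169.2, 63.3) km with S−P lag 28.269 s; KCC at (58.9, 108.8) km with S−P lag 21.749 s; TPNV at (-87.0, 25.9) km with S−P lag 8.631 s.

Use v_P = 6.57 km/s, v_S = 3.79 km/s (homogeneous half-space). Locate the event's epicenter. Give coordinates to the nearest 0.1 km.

Distance from S−P lag: d = Δt · v_P v_S / (v_P − v_S) = Δt · (6.57·3.79)/(6.57−3.79) ≈ 8.9569·Δt.
So d_PKD = 253.20, d_KCC = 194.80, d_TPNV = 77.31 km.
Circle about each station: (x − 169.2)² + (y − 63.3)² = 253.20²; (x − 58.9)² + (y − 108.8)² = 194.80²; (x + 87.0)² + (y − 25.9)² = 77.31².
Subtracting pairs of circle equations eliminates x²+y² and gives linear equations (the radical axes):
-220.6 x + 91.0 y = 8834.32
-512.4 x − 74.8 y = 33737.68
Solving the 2×2 system: x ≈ -59.1, y ≈ -46.2 km.

(-59.1, -46.2)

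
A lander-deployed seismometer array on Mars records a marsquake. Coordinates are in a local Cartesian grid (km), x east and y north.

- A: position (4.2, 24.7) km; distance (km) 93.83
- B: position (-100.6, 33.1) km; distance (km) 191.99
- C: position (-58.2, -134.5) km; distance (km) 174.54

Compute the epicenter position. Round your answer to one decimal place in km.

Circle about each station: (x − 4.2)² + (y − 24.7)² = 93.83²; (x + 100.6)² + (y − 33.1)² = 191.99²; (x + 58.2)² + (y + 134.5)² = 174.54².
Subtracting pairs of circle equations eliminates x²+y² and gives linear equations (the radical axes):
-209.6 x + 16.8 y = -17467.85
-124.8 x − 318.4 y = -810.38
Solving the 2×2 system: x ≈ 81.0, y ≈ -29.2 km.

x ≈ 81.0 km, y ≈ -29.2 km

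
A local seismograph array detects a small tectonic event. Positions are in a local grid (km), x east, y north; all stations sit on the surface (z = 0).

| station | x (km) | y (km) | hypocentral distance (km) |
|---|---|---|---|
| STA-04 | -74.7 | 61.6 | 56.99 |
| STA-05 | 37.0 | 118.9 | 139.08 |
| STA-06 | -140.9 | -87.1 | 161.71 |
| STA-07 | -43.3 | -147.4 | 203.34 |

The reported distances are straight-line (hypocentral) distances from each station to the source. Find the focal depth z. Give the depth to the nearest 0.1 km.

Each station gives a sphere (x−x_i)² + (y−y_i)² + z² = d_i² (stations at z=0).
Subtracting the STA-04 sphere from STA-05 and STA-06: z² cancels, leaving linear equations in x and y:
223.4 x + 114.6 y = -9963.83
-132.4 x − 297.4 y = -4837.69
Solving: x ≈ -68.615, y ≈ 46.814 km (keep extra digits for the depth step; rounded: -68.6, 46.8).
Then from the STA-04 sphere: z² = 56.99² − (x + 74.7)² − (y − 61.6)² with x = -68.615, y = 46.814, so z ≈ 54.701 ≈ 54.7 km.

54.7 km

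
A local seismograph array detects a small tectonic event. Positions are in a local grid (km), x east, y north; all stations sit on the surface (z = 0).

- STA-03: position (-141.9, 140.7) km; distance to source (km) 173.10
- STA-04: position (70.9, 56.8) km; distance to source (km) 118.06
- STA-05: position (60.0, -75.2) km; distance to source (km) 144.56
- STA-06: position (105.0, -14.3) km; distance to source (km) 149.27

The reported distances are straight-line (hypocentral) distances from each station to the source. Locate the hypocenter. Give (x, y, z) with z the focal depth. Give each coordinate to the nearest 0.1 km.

x ≈ -27.0 km, y ≈ 24.8 km, depth ≈ 57.7 km

Each station gives a sphere (x−x_i)² + (y−y_i)² + z² = d_i² (stations at z=0).
Subtracting the STA-03 sphere from STA-04 and STA-05: z² cancels, leaving linear equations in x and y:
425.6 x − 167.8 y = -15653.60
403.8 x − 431.8 y = -21611.04
Solving: x ≈ -27.004, y ≈ 24.796 km (keep extra digits for the depth step; rounded: -27.0, 24.8).
Then from the STA-03 sphere: z² = 173.10² − (x + 141.9)² − (y − 140.7)² with x = -27.004, y = 24.796, so z ≈ 57.696 ≈ 57.7 km.
Check against STA-06 (with the unrounded solution): distance 149.27 ≈ 149.27 km. ✓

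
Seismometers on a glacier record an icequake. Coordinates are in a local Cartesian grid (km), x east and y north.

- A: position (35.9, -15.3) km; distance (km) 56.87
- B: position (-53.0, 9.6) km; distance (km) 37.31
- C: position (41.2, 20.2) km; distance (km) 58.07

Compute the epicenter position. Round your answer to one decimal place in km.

Circle about each station: (x − 35.9)² + (y + 15.3)² = 56.87²; (x + 53.0)² + (y − 9.6)² = 37.31²; (x − 41.2)² + (y − 20.2)² = 58.07².
Subtracting the A equation from the B and C equations removes the quadratic terms:
-177.8 x + 49.8 y = 3220.42
10.6 x + 71.0 y = 444.65
Solving the 2×2 system: x ≈ -15.7, y ≈ 8.6 km.
Check against A (with the unrounded x, y): √((x − 35.9)²+(y + 15.3)²) = 56.87 ≈ 56.87 km. ✓

x ≈ -15.7 km, y ≈ 8.6 km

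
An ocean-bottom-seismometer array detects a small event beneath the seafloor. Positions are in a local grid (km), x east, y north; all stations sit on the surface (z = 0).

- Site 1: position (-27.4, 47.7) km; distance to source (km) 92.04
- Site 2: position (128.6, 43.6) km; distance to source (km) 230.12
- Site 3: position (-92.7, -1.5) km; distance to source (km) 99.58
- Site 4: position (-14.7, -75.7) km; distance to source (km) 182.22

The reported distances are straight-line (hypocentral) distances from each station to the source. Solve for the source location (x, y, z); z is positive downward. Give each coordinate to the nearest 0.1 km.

(-91.1, 79.0, 58.6)

Each station gives a sphere (x−x_i)² + (y−y_i)² + z² = d_i² (stations at z=0).
Subtracting the Site 1 sphere from Site 2 and Site 3: z² cancels, leaving linear equations in x and y:
312.0 x − 8.2 y = -29070.98
-130.6 x − 98.4 y = 4124.68
Solving: x ≈ -91.100, y ≈ 78.994 km (keep extra digits for the depth step; rounded: -91.1, 79.0).
Then from the Site 1 sphere: z² = 92.04² − (x + 27.4)² − (y − 47.7)² with x = -91.100, y = 78.994, so z ≈ 58.603 ≈ 58.6 km.
Check against Site 4 (with the unrounded solution): distance 182.21 ≈ 182.22 km. ✓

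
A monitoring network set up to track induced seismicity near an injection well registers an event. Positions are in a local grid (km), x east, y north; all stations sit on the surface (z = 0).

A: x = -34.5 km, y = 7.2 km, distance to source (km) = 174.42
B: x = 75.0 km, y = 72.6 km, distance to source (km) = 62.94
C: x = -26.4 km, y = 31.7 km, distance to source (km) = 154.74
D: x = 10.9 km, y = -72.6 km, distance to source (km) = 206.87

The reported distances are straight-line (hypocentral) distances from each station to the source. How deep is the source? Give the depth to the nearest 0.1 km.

depth ≈ 45.2 km

Each station gives a sphere (x−x_i)² + (y−y_i)² + z² = d_i² (stations at z=0).
Subtracting the A sphere from B and C: z² cancels, leaving linear equations in x and y:
219.0 x + 130.8 y = 36114.56
16.2 x + 49.0 y = 6937.63
Solving: x ≈ 100.112, y ≈ 108.486 km (keep extra digits for the depth step; rounded: 100.1, 108.5).
Then from the A sphere: z² = 174.42² − (x + 34.5)² − (y − 7.2)² with x = 100.112, y = 108.486, so z ≈ 45.201 ≈ 45.2 km.
Check against D (with the unrounded solution): distance 206.87 ≈ 206.87 km. ✓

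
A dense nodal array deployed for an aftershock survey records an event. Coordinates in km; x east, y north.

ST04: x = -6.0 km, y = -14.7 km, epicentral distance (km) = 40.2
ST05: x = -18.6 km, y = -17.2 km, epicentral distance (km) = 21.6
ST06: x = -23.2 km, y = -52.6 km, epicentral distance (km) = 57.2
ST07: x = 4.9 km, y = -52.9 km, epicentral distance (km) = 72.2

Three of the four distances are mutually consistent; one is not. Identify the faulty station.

Solve using three stations at a time. Using ST04, ST06, ST07 (subtract circle equations pairwise → linear system) gives (x, y) ≈ (-43.1, 1.1).
Distances from that point to each station vs reported:
  ST04: calculated 40.3 vs reported 40.2 → residual 0.1 km
  ST05: calculated 30.6 vs reported 21.6 → residual 9.0 km
  ST06: calculated 57.3 vs reported 57.2 → residual 0.1 km
  ST07: calculated 72.3 vs reported 72.2 → residual 0.1 km
ST04, ST06, ST07 are mutually consistent (residuals ≈ 0); ST05 is off by 9.0 km.

ST05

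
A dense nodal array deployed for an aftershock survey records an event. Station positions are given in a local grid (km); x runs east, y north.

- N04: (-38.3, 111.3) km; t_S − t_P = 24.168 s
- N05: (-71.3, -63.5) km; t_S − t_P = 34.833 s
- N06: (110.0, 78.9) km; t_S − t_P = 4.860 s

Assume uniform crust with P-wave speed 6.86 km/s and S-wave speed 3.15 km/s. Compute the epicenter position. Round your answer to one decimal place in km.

Distance from S−P lag: d = Δt · v_P v_S / (v_P − v_S) = Δt · (6.86·3.15)/(6.86−3.15) ≈ 5.8245·Δt.
So d_N04 = 140.77, d_N05 = 202.89, d_N06 = 28.31 km.
Circle about each station: (x + 38.3)² + (y − 111.3)² = 140.77²; (x + 71.3)² + (y + 63.5)² = 202.89²; (x − 110.0)² + (y − 78.9)² = 28.31².
Subtracting the N04 equation from the N05 and N06 equations removes the quadratic terms:
-66.0 x − 349.6 y = -26086.80
296.6 x − 64.8 y = 23485.37
Solving the 2×2 system: x ≈ 91.7, y ≈ 57.3 km.

91.7 km east, 57.3 km north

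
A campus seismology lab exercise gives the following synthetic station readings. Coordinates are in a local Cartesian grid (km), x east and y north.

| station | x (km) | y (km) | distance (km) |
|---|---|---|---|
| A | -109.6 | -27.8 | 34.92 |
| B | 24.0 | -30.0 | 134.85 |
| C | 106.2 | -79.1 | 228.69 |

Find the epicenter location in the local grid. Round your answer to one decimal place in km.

x ≈ -105.7 km, y ≈ 6.9 km

Circle about each station: (x + 109.6)² + (y + 27.8)² = 34.92²; (x − 24.0)² + (y + 30.0)² = 134.85²; (x − 106.2)² + (y + 79.1)² = 228.69².
Subtracting pairs of circle equations eliminates x²+y² and gives linear equations (the radical axes):
267.2 x − 4.4 y = -28274.12
431.6 x − 102.6 y = -46329.46
Solving the 2×2 system: x ≈ -105.7, y ≈ 6.9 km.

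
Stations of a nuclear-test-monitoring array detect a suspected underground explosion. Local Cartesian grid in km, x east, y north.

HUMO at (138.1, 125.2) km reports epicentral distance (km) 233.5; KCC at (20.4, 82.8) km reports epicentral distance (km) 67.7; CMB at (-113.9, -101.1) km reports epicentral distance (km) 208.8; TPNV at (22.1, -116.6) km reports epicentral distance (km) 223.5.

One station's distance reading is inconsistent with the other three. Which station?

HUMO

Solve using three stations at a time. Using KCC, CMB, TPNV (subtract circle equations pairwise → linear system) gives (x, y) ≈ (-45.9, 96.3).
Distances from that point to each station vs reported:
  HUMO: calculated 186.2 vs reported 233.5 → residual 47.3 km
  KCC: calculated 67.6 vs reported 67.7 → residual 0.1 km
  CMB: calculated 208.8 vs reported 208.8 → residual 0.0 km
  TPNV: calculated 223.5 vs reported 223.5 → residual 0.0 km
KCC, CMB, TPNV are mutually consistent (residuals ≈ 0); HUMO is off by 47.3 km.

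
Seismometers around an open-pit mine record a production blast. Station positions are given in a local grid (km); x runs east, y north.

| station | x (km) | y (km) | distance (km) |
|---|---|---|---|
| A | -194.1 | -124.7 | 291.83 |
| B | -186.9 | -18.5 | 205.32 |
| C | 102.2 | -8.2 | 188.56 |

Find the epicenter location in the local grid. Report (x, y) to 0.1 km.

Circle about each station: (x + 194.1)² + (y + 124.7)² = 291.83²; (x + 186.9)² + (y + 18.5)² = 205.32²; (x − 102.2)² + (y + 8.2)² = 188.56².
Subtracting pairs of circle equations eliminates x²+y² and gives linear equations (the radical axes):
14.4 x + 212.4 y = 25057.41
592.6 x + 233.0 y = 6897.06
Solving the 2×2 system: x ≈ -35.7, y ≈ 120.4 km.

x ≈ -35.7 km, y ≈ 120.4 km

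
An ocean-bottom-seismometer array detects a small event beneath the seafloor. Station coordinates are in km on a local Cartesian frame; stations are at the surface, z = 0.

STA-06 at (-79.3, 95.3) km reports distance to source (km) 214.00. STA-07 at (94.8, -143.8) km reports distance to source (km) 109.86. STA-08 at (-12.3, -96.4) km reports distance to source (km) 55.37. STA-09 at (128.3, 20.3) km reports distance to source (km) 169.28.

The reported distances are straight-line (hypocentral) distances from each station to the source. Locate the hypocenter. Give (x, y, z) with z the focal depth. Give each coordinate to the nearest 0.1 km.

Each station gives a sphere (x−x_i)² + (y−y_i)² + z² = d_i² (stations at z=0).
Subtracting the STA-06 sphere from STA-07 and STA-08: z² cancels, leaving linear equations in x and y:
348.2 x − 478.2 y = 48021.68
134.0 x − 383.4 y = 36803.83
Solving: x ≈ 11.696, y ≈ -91.906 km (keep extra digits for the depth step; rounded: 11.7, -91.9).
Then from the STA-06 sphere: z² = 214.00² − (x + 79.3)² − (y − 95.3)² with x = 11.696, y = -91.906, so z ≈ 49.695 ≈ 49.7 km.

(11.7, -91.9, 49.7)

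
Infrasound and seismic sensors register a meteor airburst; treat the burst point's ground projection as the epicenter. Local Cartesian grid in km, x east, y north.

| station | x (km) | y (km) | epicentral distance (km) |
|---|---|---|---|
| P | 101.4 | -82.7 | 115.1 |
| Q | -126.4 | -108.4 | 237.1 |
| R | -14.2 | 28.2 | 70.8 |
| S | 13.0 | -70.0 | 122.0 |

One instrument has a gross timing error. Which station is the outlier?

Solve using three stations at a time. Using Q, R, S (subtract circle equations pairwise → linear system) gives (x, y) ≈ (54.7, 44.7).
Distances from that point to each station vs reported:
  P: calculated 135.7 vs reported 115.1 → residual 20.6 km
  Q: calculated 237.1 vs reported 237.1 → residual 0.0 km
  R: calculated 70.8 vs reported 70.8 → residual 0.0 km
  S: calculated 122.0 vs reported 122.0 → residual 0.0 km
Q, R, S are mutually consistent (residuals ≈ 0); P is off by 20.6 km.

P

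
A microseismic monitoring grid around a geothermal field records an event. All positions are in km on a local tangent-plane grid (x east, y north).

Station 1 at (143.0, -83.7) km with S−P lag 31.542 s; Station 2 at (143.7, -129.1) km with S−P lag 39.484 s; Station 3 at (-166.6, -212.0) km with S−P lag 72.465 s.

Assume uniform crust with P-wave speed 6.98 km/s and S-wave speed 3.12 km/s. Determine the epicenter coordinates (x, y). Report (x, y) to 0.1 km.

Distance from S−P lag: d = Δt · v_P v_S / (v_P − v_S) = Δt · (6.98·3.12)/(6.98−3.12) ≈ 5.6419·Δt.
So d_Station 1 = 177.96, d_Station 2 = 222.76, d_Station 3 = 408.84 km.
Circle about each station: (x − 143.0)² + (y + 83.7)² = 177.96²; (x − 143.7)² + (y + 129.1)² = 222.76²; (x + 166.6)² + (y + 212.0)² = 408.84².
Subtracting pairs of circle equations eliminates x²+y² and gives linear equations (the radical axes):
1.4 x − 90.8 y = -8090.45
-619.2 x − 256.6 y = -90235.51
Solving the 2×2 system: x ≈ 108.1, y ≈ 90.8 km.
Check against Station 1 (with the unrounded x, y): √((x − 143.0)²+(y + 83.7)²) = 177.92 ≈ 177.96 km. ✓

(108.1, 90.8)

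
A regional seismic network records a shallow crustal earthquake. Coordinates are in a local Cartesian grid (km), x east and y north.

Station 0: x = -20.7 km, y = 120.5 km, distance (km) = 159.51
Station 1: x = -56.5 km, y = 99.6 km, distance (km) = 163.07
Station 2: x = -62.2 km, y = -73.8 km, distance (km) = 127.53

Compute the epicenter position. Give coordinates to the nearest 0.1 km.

Circle about each station: (x + 20.7)² + (y − 120.5)² = 159.51²; (x + 56.5)² + (y − 99.6)² = 163.07²; (x + 62.2)² + (y + 73.8)² = 127.53².
Subtracting the Station 0 equation from the Station 1 and Station 2 equations removes the quadratic terms:
-71.6 x − 41.8 y = -2984.71
-83.0 x − 388.6 y = 3546.08
Solving the 2×2 system: x ≈ 53.7, y ≈ -20.6 km.

53.7 km east, -20.6 km north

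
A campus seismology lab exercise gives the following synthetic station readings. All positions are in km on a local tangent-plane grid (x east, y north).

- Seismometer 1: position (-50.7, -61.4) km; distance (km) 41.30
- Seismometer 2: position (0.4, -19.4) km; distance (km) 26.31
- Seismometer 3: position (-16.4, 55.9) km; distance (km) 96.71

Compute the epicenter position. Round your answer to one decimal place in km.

x ≈ -14.9 km, y ≈ -40.8 km

Circle about each station: (x + 50.7)² + (y + 61.4)² = 41.30²; (x − 0.4)² + (y + 19.4)² = 26.31²; (x + 16.4)² + (y − 55.9)² = 96.71².
Subtracting pairs of circle equations eliminates x²+y² and gives linear equations (the radical axes):
102.2 x + 84.0 y = -4950.46
68.6 x + 234.6 y = -10593.81
Solving the 2×2 system: x ≈ -14.9, y ≈ -40.8 km.
Check against Seismometer 1 (with the unrounded x, y): √((x + 50.7)²+(y + 61.4)²) = 41.30 ≈ 41.30 km. ✓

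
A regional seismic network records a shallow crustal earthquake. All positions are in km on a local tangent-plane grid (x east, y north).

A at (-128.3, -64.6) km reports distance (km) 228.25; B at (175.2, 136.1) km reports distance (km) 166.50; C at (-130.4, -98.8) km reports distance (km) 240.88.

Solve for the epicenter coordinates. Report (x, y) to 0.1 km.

(93.0, -8.7)

Circle about each station: (x + 128.3)² + (y + 64.6)² = 228.25²; (x − 175.2)² + (y − 136.1)² = 166.50²; (x + 130.4)² + (y + 98.8)² = 240.88².
Subtracting pairs of circle equations eliminates x²+y² and gives linear equations (the radical axes):
607.0 x + 401.4 y = 52960.01
-4.2 x − 68.4 y = 206.44
Solving the 2×2 system: x ≈ 93.0, y ≈ -8.7 km.
Check against A (with the unrounded x, y): √((x + 128.3)²+(y + 64.6)²) = 228.26 ≈ 228.25 km. ✓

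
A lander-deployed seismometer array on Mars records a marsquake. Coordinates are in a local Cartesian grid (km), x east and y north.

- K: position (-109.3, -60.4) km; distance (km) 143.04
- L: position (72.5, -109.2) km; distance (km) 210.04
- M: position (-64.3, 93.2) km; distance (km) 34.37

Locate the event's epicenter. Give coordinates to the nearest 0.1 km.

Circle about each station: (x + 109.3)² + (y + 60.4)² = 143.04²; (x − 72.5)² + (y + 109.2)² = 210.04²; (x + 64.3)² + (y − 93.2)² = 34.37².
Subtracting the K equation from the L and M equations removes the quadratic terms:
363.6 x − 97.6 y = -22070.12
90.0 x + 307.2 y = 16505.22
Solving the 2×2 system: x ≈ -42.9, y ≈ 66.3 km.

-42.9 km east, 66.3 km north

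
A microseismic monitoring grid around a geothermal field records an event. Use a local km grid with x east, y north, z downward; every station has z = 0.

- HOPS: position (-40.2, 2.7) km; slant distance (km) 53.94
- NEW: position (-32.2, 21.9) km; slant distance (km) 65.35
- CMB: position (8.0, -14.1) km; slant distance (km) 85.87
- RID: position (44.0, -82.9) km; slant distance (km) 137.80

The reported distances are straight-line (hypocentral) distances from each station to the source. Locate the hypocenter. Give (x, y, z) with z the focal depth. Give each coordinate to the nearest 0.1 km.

x ≈ -64.4 km, y ≈ -11.4 km, depth ≈ 46.1 km

Each station gives a sphere (x−x_i)² + (y−y_i)² + z² = d_i² (stations at z=0).
Subtracting the HOPS sphere from NEW and CMB: z² cancels, leaving linear equations in x and y:
16.0 x + 38.4 y = -1467.98
96.4 x − 33.6 y = -5824.65
Solving: x ≈ -64.394, y ≈ -11.398 km (keep extra digits for the depth step; rounded: -64.4, -11.4).
Then from the HOPS sphere: z² = 53.94² − (x + 40.2)² − (y − 2.7)² with x = -64.394, y = -11.398, so z ≈ 46.102 ≈ 46.1 km.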